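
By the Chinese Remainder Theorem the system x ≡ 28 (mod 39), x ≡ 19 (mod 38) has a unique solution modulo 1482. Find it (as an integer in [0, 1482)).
The moduli 39, 38 are pairwise coprime, so by the CRT there is a unique solution mod 39·38 = 1482.
Solve by successive substitution. Start with x ≡ 28 (mod 39).
  Combine with x ≡ 19 (mod 38): write x = 28 + 39·t and require 28 + 39·t ≡ 19 (mod 38), i.e. 39·t ≡ 19 − 28 ≡ 29 (mod 38). Since 39^(−1) ≡ 1 (mod 38) (39 ≡ 1 (mod 38)), t ≡ 1·29 ≡ 29 (mod 38). So x ≡ 28 + 39·29 = 1159 (mod 1482).
Unique solution in [0, 1482): x = 1159.

Final answer: x ≡ 1159 (mod 1482); the representative in [0, 1482) is 1159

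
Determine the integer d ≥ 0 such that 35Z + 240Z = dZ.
In the PID Z, (a, b) is generated by gcd(a, b). Compute gcd(240, 35) with the extended Euclidean algorithm, tracking rows (r, s, t) with s·240 + t·35 = r:
  row A: (240, 1, 0)   [1·240 + 0·35 = 240]
  row B: (35, 0, 1)   [0·240 + 1·35 = 35]
  240 = 6·35 + 30   → row C = row A − 6·row B = (30, 1, −6)   [check: 1·240 − 6·35 = 30]
  35 = 1·30 + 5   → row D = row B − 1·row C = (5, −1, 7)   [check: −1·240 + 7·35 = 5]
  30 = 6·5 + 0   → remainder 0, stop. gcd = 5 (last nonzero row D).
So gcd(35, 240) = 5, with Bézout identity −1·240 + 7·35 = 5. Containment (⊇): the Bézout identity exhibits 5 as an element of (35, 240), giving (5) ⊆ (35, 240). Containment (⊆): since 5 | 35 and 5 | 240 (35 = 5·7, 240 = 5·48), every Z-linear combination of 35 and 240 is divisible by 5, so (35, 240) ⊆ (5). Therefore (35, 240) = (5), d = 5.

Final answer: (35, 240) = (5); d = 5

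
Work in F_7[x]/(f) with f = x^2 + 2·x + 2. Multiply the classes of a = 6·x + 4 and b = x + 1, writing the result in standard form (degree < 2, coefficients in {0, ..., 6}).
a · b ≡ 5·x + 6 (mod f(x))

Multiply as integer polynomials: a · b = 6·x^2 + 10·x + 4. Reducing coefficients mod 7: a · b ≡ 6·x^2 + 3·x + 4. Now divide by f(x) = x^2 + 2·x + 2 in F_7[x], eliminating the leading term at each step:
  leading term 6·x^2: subtract (6)·f(x) = 6·x^2 + 5·x + 5, leaving 5·x + 6 (coefficients mod 7)
The degree is now < 2, so this is the remainder. Hence a · b ≡ 5·x + 6 in F_7[x]/(f).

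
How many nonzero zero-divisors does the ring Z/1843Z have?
In Z/1843Z each nonzero element is either a unit (gcd with 1843 is 1) or a zero-divisor (gcd > 1). The number of units is φ(1843): factorise 1843 = 19 · 97, so φ(1843) = (19 − 1) · (97 − 1) = 18 · 96 = 1728. The nonzero elements number 1843 − 1 = 1842. Hence the nonzero zero-divisors number 1842 − 1728 = 114.

Final answer: Z/1843Z has 114 nonzero zero-divisors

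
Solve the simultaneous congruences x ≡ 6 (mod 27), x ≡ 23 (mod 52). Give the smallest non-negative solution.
The moduli 27, 52 are pairwise coprime, so by the CRT there is a unique solution mod 27·52 = 1404.
Solve by successive substitution. Start with x ≡ 6 (mod 27).
  Combine with x ≡ 23 (mod 52): write x = 6 + 27·t and require 6 + 27·t ≡ 23 (mod 52), i.e. 27·t ≡ 23 − 6 ≡ 17 (mod 52). Since 27^(−1) ≡ 27 (mod 52), t ≡ 27·17 ≡ 43 (mod 52). So x ≡ 6 + 27·43 = 1167 (mod 1404).
Unique solution in [0, 1404): x = 1167.

Final answer: x ≡ 1167 (mod 1404); the representative in [0, 1404) is 1167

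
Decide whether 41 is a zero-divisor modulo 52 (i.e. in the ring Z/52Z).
NO

gcd(41, 52) = 1, so 41 is a unit in Z/52Z (it has a multiplicative inverse). A unit cannot be a zero-divisor: if 41·b ≡ 0 then multiplying both sides by 41^(−1) gives b ≡ 0. So 41 is not a zero-divisor.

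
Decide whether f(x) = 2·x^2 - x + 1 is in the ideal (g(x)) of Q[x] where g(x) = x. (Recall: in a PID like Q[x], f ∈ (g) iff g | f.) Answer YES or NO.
In Q[x] the ideal (g) consists of all multiples of g, so f ∈ (g) iff g | f, i.e. iff the remainder of f on division by g is 0. Divide f by g (g is monic, so eliminate the leading term of the running remainder at each step):
  leading term 2·x^2: subtract (2·x)·g(x) = 2·x^2, leaving 1 - x
  leading term -x: subtract (-1)·g(x) = -x, leaving 1
The remainder r(x) = 1 ≠ 0 (and deg r < deg g), so g ∤ f, i.e. f ∉ (g).

Final answer: NO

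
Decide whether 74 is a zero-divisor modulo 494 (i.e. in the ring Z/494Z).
YES

gcd(74, 494) = 2 > 1, so 74 is not a unit in Z/494Z. In Z/nZ every nonzero non-unit is a zero-divisor: explicitly, take b = 494/gcd = 247 ≠ 0 (mod 494); then 74·247 = 18278 = 37·494, i.e. 74·247 ≡ 0 (mod 494). So 74 is a zero-divisor.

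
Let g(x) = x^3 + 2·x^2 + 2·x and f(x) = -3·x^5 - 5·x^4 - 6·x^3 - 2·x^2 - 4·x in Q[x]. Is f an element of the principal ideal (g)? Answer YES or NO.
In Q[x] the ideal (g) consists of all multiples of g, so f ∈ (g) iff g | f, i.e. iff the remainder of f on division by g is 0. Divide f by g (g is monic, so eliminate the leading term of the running remainder at each step):
  leading term -3·x^5: subtract (-3·x^2)·g(x) = -3·x^5 - 6·x^4 - 6·x^3, leaving x^4 - 2·x^2 - 4·x
  leading term x^4: subtract (x)·g(x) = x^4 + 2·x^3 + 2·x^2, leaving -2·x^3 - 4·x^2 - 4·x
  leading term -2·x^3: subtract (-2)·g(x) = -2·x^3 - 4·x^2 - 4·x, leaving 0
The remainder is 0, so f(x) = g(x) · h(x) with h(x) = -3·x^2 + x - 2. Hence g | f, i.e. f ∈ (g).

Final answer: YES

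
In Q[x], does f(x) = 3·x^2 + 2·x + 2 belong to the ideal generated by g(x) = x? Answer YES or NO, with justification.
NO

In Q[x] the ideal (g) consists of all multiples of g, so f ∈ (g) iff g | f, i.e. iff the remainder of f on division by g is 0. Divide f by g (g is monic, so eliminate the leading term of the running remainder at each step):
  leading term 3·x^2: subtract (3·x)·g(x) = 3·x^2, leaving 2·x + 2
  leading term 2·x: subtract (2)·g(x) = 2·x, leaving 2
The remainder r(x) = 2 ≠ 0 (and deg r < deg g), so g ∤ f, i.e. f ∉ (g).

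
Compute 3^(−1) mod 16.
3^(−1) ≡ 11 (mod 16)

Apply the extended Euclidean algorithm to (16, 3), tracking rows (r, s, t) with s·16 + t·3 = r. Each division r_prev = q·r_cur + r_new produces the new row as (previous row) − q·(current row):
  row A: (16, 1, 0)   [1·16 + 0·3 = 16]
  row B: (3, 0, 1)   [0·16 + 1·3 = 3]
  16 = 5·3 + 1   → row C = row A − 5·row B = (1, 1, −5)   [check: 1·16 − 5·3 = 1]
  3 = 3·1 + 0   → remainder 0, stop. gcd = 1 (last nonzero row C).
The gcd is 1, so 3 is invertible mod 16. The last nonzero row gives 1·16 − 5·3 = 1, so t = −5. So 3^(−1) ≡ −5 ≡ 11 (mod 16). Verify: 3 · 11 = 33 ≡ 1 (mod 16). ✓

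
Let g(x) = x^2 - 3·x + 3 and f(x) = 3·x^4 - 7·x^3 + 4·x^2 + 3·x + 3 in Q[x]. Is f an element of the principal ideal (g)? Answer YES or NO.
In Q[x] the ideal (g) consists of all multiples of g, so f ∈ (g) iff g | f, i.e. iff the remainder of f on division by g is 0. Divide f by g (g is monic, so eliminate the leading term of the running remainder at each step):
  leading term 3·x^4: subtract (3·x^2)·g(x) = 3·x^4 - 9·x^3 + 9·x^2, leaving 2·x^3 - 5·x^2 + 3·x + 3
  leading term 2·x^3: subtract (2·x)·g(x) = 2·x^3 - 6·x^2 + 6·x, leaving x^2 - 3·x + 3
  leading term x^2: subtract (1)·g(x) = x^2 - 3·x + 3, leaving 0
The remainder is 0, so f(x) = g(x) · h(x) with h(x) = 3·x^2 + 2·x + 1. Hence g | f, i.e. f ∈ (g).

Final answer: YES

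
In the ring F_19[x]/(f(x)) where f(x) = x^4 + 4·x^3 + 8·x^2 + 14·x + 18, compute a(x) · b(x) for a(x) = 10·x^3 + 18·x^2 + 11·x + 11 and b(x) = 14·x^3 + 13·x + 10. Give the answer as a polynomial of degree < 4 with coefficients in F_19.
a · b ≡ 16·x^3 + 11·x^2 + 6·x + 12 (mod f(x))

Multiply as integer polynomials: a · b = 140·x^6 + 252·x^5 + 284·x^4 + 488·x^3 + 323·x^2 + 253·x + 110. Reducing coefficients mod 19: a · b ≡ 7·x^6 + 5·x^5 + 18·x^4 + 13·x^3 + 6·x + 15. Now divide by f(x) = x^4 + 4·x^3 + 8·x^2 + 14·x + 18 in F_19[x], eliminating the leading term at each step:
  leading term 7·x^6: subtract (7·x^2)·f(x) = 7·x^6 + 9·x^5 + 18·x^4 + 3·x^3 + 12·x^2, leaving 15·x^5 + 10·x^3 + 7·x^2 + 6·x + 15 (coefficients mod 19)
  leading term 15·x^5: subtract (15·x)·f(x) = 15·x^5 + 3·x^4 + 6·x^3 + x^2 + 4·x, leaving 16·x^4 + 4·x^3 + 6·x^2 + 2·x + 15 (coefficients mod 19)
  leading term 16·x^4: subtract (16)·f(x) = 16·x^4 + 7·x^3 + 14·x^2 + 15·x + 3, leaving 16·x^3 + 11·x^2 + 6·x + 12 (coefficients mod 19)
The degree is now < 4, so this is the remainder. Hence a · b ≡ 16·x^3 + 11·x^2 + 6·x + 12 in F_19[x]/(f).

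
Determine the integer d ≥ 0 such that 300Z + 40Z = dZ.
In the PID Z, (a, b) is generated by gcd(a, b). Compute gcd(300, 40) with the extended Euclidean algorithm, tracking rows (r, s, t) with s·300 + t·40 = r:
  row A: (300, 1, 0)   [1·300 + 0·40 = 300]
  row B: (40, 0, 1)   [0·300 + 1·40 = 40]
  300 = 7·40 + 20   → row C = row A − 7·row B = (20, 1, −7)   [check: 1·300 − 7·40 = 20]
  40 = 2·20 + 0   → remainder 0, stop. gcd = 20 (last nonzero row C).
So gcd(300, 40) = 20, with Bézout identity 1·300 − 7·40 = 20. Containment (⊇): the Bézout identity exhibits 20 as an element of (300, 40), giving (20) ⊆ (300, 40). Containment (⊆): since 20 | 300 and 20 | 40 (300 = 20·15, 40 = 20·2), every Z-linear combination of 300 and 40 is divisible by 20, so (300, 40) ⊆ (20). Therefore (300, 40) = (20), d = 20.

Final answer: (300, 40) = (20); d = 20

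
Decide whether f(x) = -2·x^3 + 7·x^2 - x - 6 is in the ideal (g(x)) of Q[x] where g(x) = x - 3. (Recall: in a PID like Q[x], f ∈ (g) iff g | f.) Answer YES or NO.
YES

In Q[x] the ideal (g) consists of all multiples of g, so f ∈ (g) iff g | f, i.e. iff the remainder of f on division by g is 0. Divide f by g (g is monic, so eliminate the leading term of the running remainder at each step):
  leading term -2·x^3: subtract (-2·x^2)·g(x) = -2·x^3 + 6·x^2, leaving x^2 - x - 6
  leading term x^2: subtract (x)·g(x) = x^2 - 3·x, leaving 2·x - 6
  leading term 2·x: subtract (2)·g(x) = 2·x - 6, leaving 0
The remainder is 0, so f(x) = g(x) · h(x) with h(x) = -2·x^2 + x + 2. Hence g | f, i.e. f ∈ (g).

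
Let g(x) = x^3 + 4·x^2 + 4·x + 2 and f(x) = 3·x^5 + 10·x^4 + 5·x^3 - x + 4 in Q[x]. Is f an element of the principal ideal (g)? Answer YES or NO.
In Q[x] the ideal (g) consists of all multiples of g, so f ∈ (g) iff g | f, i.e. iff the remainder of f on division by g is 0. Divide f by g (g is monic, so eliminate the leading term of the running remainder at each step):
  leading term 3·x^5: subtract (3·x^2)·g(x) = 3·x^5 + 12·x^4 + 12·x^3 + 6·x^2, leaving -2·x^4 - 7·x^3 - 6·x^2 - x + 4
  leading term -2·x^4: subtract (-2·x)·g(x) = -2·x^4 - 8·x^3 - 8·x^2 - 4·x, leaving x^3 + 2·x^2 + 3·x + 4
  leading term x^3: subtract (1)·g(x) = x^3 + 4·x^2 + 4·x + 2, leaving -2·x^2 - x + 2
The remainder r(x) = -2·x^2 - x + 2 ≠ 0 (and deg r < deg g), so g ∤ f, i.e. f ∉ (g).

Final answer: NO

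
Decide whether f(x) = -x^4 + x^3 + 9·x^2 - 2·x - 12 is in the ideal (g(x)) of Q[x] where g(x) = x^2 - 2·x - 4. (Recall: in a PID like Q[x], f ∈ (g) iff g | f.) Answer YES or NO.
YES

In Q[x] the ideal (g) consists of all multiples of g, so f ∈ (g) iff g | f, i.e. iff the remainder of f on division by g is 0. Divide f by g (g is monic, so eliminate the leading term of the running remainder at each step):
  leading term -x^4: subtract (-x^2)·g(x) = -x^4 + 2·x^3 + 4·x^2, leaving -x^3 + 5·x^2 - 2·x - 12
  leading term -x^3: subtract (-x)·g(x) = -x^3 + 2·x^2 + 4·x, leaving 3·x^2 - 6·x - 12
  leading term 3·x^2: subtract (3)·g(x) = 3·x^2 - 6·x - 12, leaving 0
The remainder is 0, so f(x) = g(x) · h(x) with h(x) = -x^2 - x + 3. Hence g | f, i.e. f ∈ (g).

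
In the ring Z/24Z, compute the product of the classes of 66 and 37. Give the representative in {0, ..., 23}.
18

Reduce the factors first: 66 ≡ 18, 37 ≡ 13 (mod 24), so 66 · 37 ≡ 18 · 13 (mod 24). 18 · 13 = 234. Dividing by 24: 234 = 9·24 + 18. So (66 · 37) mod 24 = 18.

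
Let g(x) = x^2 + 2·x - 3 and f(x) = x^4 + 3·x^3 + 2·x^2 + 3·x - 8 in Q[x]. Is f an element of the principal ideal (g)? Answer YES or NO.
NO

In Q[x] the ideal (g) consists of all multiples of g, so f ∈ (g) iff g | f, i.e. iff the remainder of f on division by g is 0. Divide f by g (g is monic, so eliminate the leading term of the running remainder at each step):
  leading term x^4: subtract (x^2)·g(x) = x^4 + 2·x^3 - 3·x^2, leaving x^3 + 5·x^2 + 3·x - 8
  leading term x^3: subtract (x)·g(x) = x^3 + 2·x^2 - 3·x, leaving 3·x^2 + 6·x - 8
  leading term 3·x^2: subtract (3)·g(x) = 3·x^2 + 6·x - 9, leaving 1
The remainder r(x) = 1 ≠ 0 (and deg r < deg g), so g ∤ f, i.e. f ∉ (g).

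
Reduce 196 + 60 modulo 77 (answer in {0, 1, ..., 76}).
25

Reduce the summands first: 196 ≡ 42 (mod 77), so 196 + 60 ≡ 42 + 60 (mod 77). 42 + 60 = 102; 102 = 1·77 + 25, so (196 + 60) mod 77 = 25.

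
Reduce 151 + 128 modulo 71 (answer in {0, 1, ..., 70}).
66

Reduce the summands first: 151 ≡ 9, 128 ≡ 57 (mod 71), so 151 + 128 ≡ 9 + 57 (mod 71). 9 + 57 = 66; 66 = 0·71 + 66, so (151 + 128) mod 71 = 66.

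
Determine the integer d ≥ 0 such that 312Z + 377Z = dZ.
In the PID Z, (a, b) is generated by gcd(a, b). Compute gcd(377, 312) with the extended Euclidean algorithm, tracking rows (r, s, t) with s·377 + t·312 = r:
  row A: (377, 1, 0)   [1·377 + 0·312 = 377]
  row B: (312, 0, 1)   [0·377 + 1·312 = 312]
  377 = 1·312 + 65   → row C = row A − 1·row B = (65, 1, −1)   [check: 1·377 − 1·312 = 65]
  312 = 4·65 + 52   → row D = row B − 4·row C = (52, −4, 5)   [check: −4·377 + 5·312 = 52]
  65 = 1·52 + 13   → row E = row C − 1·row D = (13, 5, −6)   [check: 5·377 − 6·312 = 13]
  52 = 4·13 + 0   → remainder 0, stop. gcd = 13 (last nonzero row E).
So gcd(312, 377) = 13, with Bézout identity 5·377 − 6·312 = 13. Containment (⊇): the Bézout identity exhibits 13 as an element of (312, 377), giving (13) ⊆ (312, 377). Containment (⊆): since 13 | 312 and 13 | 377 (312 = 13·24, 377 = 13·29), every Z-linear combination of 312 and 377 is divisible by 13, so (312, 377) ⊆ (13). Therefore (312, 377) = (13), d = 13.

Final answer: (312, 377) = (13); d = 13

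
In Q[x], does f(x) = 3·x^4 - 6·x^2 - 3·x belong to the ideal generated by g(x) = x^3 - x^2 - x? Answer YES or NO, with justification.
In Q[x] the ideal (g) consists of all multiples of g, so f ∈ (g) iff g | f, i.e. iff the remainder of f on division by g is 0. Divide f by g (g is monic, so eliminate the leading term of the running remainder at each step):
  leading term 3·x^4: subtract (3·x)·g(x) = 3·x^4 - 3·x^3 - 3·x^2, leaving 3·x^3 - 3·x^2 - 3·x
  leading term 3·x^3: subtract (3)·g(x) = 3·x^3 - 3·x^2 - 3·x, leaving 0
The remainder is 0, so f(x) = g(x) · h(x) with h(x) = 3·x + 3. Hence g | f, i.e. f ∈ (g).

Final answer: YES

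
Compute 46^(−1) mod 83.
46^(−1) ≡ 74 (mod 83)

Apply the extended Euclidean algorithm to (83, 46), tracking rows (r, s, t) with s·83 + t·46 = r. Each division r_prev = q·r_cur + r_new produces the new row as (previous row) − q·(current row):
  row A: (83, 1, 0)   [1·83 + 0·46 = 83]
  row B: (46, 0, 1)   [0·83 + 1·46 = 46]
  83 = 1·46 + 37   → row C = row A − 1·row B = (37, 1, −1)   [check: 1·83 − 1·46 = 37]
  46 = 1·37 + 9   → row D = row B − 1·row C = (9, −1, 2)   [check: −1·83 + 2·46 = 9]
  37 = 4·9 + 1   → row E = row C − 4·row D = (1, 5, −9)   [check: 5·83 − 9·46 = 1]
  9 = 9·1 + 0   → remainder 0, stop. gcd = 1 (last nonzero row E).
The gcd is 1, so 46 is invertible mod 83. The last nonzero row gives 5·83 − 9·46 = 1, so t = −9. So 46^(−1) ≡ −9 ≡ 74 (mod 83). Verify: 46 · 74 = 3404 ≡ 1 (mod 83). ✓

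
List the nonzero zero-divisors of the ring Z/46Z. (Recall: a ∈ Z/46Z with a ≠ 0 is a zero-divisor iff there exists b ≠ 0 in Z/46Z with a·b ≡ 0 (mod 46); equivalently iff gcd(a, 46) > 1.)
An element a ∈ Z/46Z (with a ≠ 0) is a zero-divisor iff gcd(a, 46) > 1 (because a is a unit precisely when gcd(a, n) = 1, and in Z/nZ every nonzero, non-unit element is a zero-divisor). Scan a = 1, ..., 45 and keep those with gcd(a, 46) > 1:
  gcd(2, 46) = 2, gcd(4, 46) = 2, gcd(6, 46) = 2, gcd(8, 46) = 2, gcd(10, 46) = 2, gcd(12, 46) = 2, gcd(14, 46) = 2, gcd(16, 46) = 2, gcd(18, 46) = 2, gcd(20, 46) = 2, gcd(22, 46) = 2, gcd(23, 46) = 23, gcd(24, 46) = 2, gcd(26, 46) = 2, gcd(28, 46) = 2, gcd(30, 46) = 2, gcd(32, 46) = 2, gcd(34, 46) = 2, gcd(36, 46) = 2, gcd(38, 46) = 2, gcd(40, 46) = 2, gcd(42, 46) = 2, gcd(44, 46) = 2.
All other a ∈ {1, ..., 45} have gcd(a, 46) = 1 and are units. So the nonzero zero-divisors are exactly the 23 values of a appearing in this scan.

Final answer: nonzero zero-divisors of Z/46Z = {2, 4, 6, 8, 10, 12, 14, 16, 18, 20, 22, 23, 24, 26, 28, 30, 32, 34, 36, 38, 40, 42, 44}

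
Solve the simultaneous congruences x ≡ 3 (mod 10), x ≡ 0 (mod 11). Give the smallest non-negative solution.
The moduli 10, 11 are pairwise coprime, so by the CRT there is a unique solution mod 10·11 = 110.
Solve by successive substitution. Start with x ≡ 3 (mod 10).
  Combine with x ≡ 0 (mod 11): write x = 3 + 10·t and require 3 + 10·t ≡ 0 (mod 11), i.e. 10·t ≡ 0 − 3 ≡ 8 (mod 11). Since 10^(−1) ≡ 10 (mod 11), t ≡ 10·8 ≡ 3 (mod 11). So x ≡ 3 + 10·3 = 33 (mod 110).
Unique solution in [0, 110): x = 33.

Final answer: x ≡ 33 (mod 110); the representative in [0, 110) is 33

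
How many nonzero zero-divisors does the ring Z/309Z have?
Z/309Z has 104 nonzero zero-divisors

In Z/309Z each nonzero element is either a unit (gcd with 309 is 1) or a zero-divisor (gcd > 1). The number of units is φ(309): factorise 309 = 3 · 103, so φ(309) = (3 − 1) · (103 − 1) = 2 · 102 = 204. The nonzero elements number 309 − 1 = 308. Hence the nonzero zero-divisors number 308 − 204 = 104.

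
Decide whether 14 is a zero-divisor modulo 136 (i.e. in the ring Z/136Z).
gcd(14, 136) = 2 > 1, so 14 is not a unit in Z/136Z. In Z/nZ every nonzero non-unit is a zero-divisor: explicitly, take b = 136/gcd = 68 ≠ 0 (mod 136); then 14·68 = 952 = 7·136, i.e. 14·68 ≡ 0 (mod 136). So 14 is a zero-divisor.

Final answer: YES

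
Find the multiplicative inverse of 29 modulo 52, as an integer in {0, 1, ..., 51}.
29^(−1) ≡ 9 (mod 52)

Apply the extended Euclidean algorithm to (52, 29), tracking rows (r, s, t) with s·52 + t·29 = r. Each division r_prev = q·r_cur + r_new produces the new row as (previous row) − q·(current row):
  row A: (52, 1, 0)   [1·52 + 0·29 = 52]
  row B: (29, 0, 1)   [0·52 + 1·29 = 29]
  52 = 1·29 + 23   → row C = row A − 1·row B = (23, 1, −1)   [check: 1·52 − 1·29 = 23]
  29 = 1·23 + 6   → row D = row B − 1·row C = (6, −1, 2)   [check: −1·52 + 2·29 = 6]
  23 = 3·6 + 5   → row E = row C − 3·row D = (5, 4, −7)   [check: 4·52 − 7·29 = 5]
  6 = 1·5 + 1   → row F = row D − 1·row E = (1, −5, 9)   [check: −5·52 + 9·29 = 1]
  5 = 5·1 + 0   → remainder 0, stop. gcd = 1 (last nonzero row F).
The gcd is 1, so 29 is invertible mod 52. The last nonzero row gives −5·52 + 9·29 = 1, so t = 9. So 29^(−1) ≡ 9 (mod 52). Verify: 29 · 9 = 261 ≡ 1 (mod 52). ✓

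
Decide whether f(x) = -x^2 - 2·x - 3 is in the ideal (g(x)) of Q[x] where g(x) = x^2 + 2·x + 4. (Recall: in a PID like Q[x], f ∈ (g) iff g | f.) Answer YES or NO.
NO

In Q[x] the ideal (g) consists of all multiples of g, so f ∈ (g) iff g | f, i.e. iff the remainder of f on division by g is 0. Divide f by g (g is monic, so eliminate the leading term of the running remainder at each step):
  leading term -x^2: subtract (-1)·g(x) = -x^2 - 2·x - 4, leaving 1
The remainder r(x) = 1 ≠ 0 (and deg r < deg g), so g ∤ f, i.e. f ∉ (g).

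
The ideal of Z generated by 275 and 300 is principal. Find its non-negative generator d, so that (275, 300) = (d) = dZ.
In the PID Z, (a, b) is generated by gcd(a, b). Compute gcd(300, 275) with the extended Euclidean algorithm, tracking rows (r, s, t) with s·300 + t·275 = r:
  row A: (300, 1, 0)   [1·300 + 0·275 = 300]
  row B: (275, 0, 1)   [0·300 + 1·275 = 275]
  300 = 1·275 + 25   → row C = row A − 1·row B = (25, 1, −1)   [check: 1·300 − 1·275 = 25]
  275 = 11·25 + 0   → remainder 0, stop. gcd = 25 (last nonzero row C).
So gcd(275, 300) = 25, with Bézout identity 1·300 − 1·275 = 25. Containment (⊇): the Bézout identity exhibits 25 as an element of (275, 300), giving (25) ⊆ (275, 300). Containment (⊆): since 25 | 275 and 25 | 300 (275 = 25·11, 300 = 25·12), every Z-linear combination of 275 and 300 is divisible by 25, so (275, 300) ⊆ (25). Therefore (275, 300) = (25), d = 25.

Final answer: (275, 300) = (25); d = 25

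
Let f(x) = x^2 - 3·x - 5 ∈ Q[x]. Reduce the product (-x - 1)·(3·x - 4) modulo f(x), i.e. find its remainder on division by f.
a · b ≡ -8·x - 11 (mod f(x))

First multiply in Q[x] without reducing: a · b = -3·x^2 + x + 4. Now divide by f(x) = x^2 - 3·x - 5, eliminating the leading term at each step:
  leading term -3·x^2: subtract (-3)·f(x) = -3·x^2 + 9·x + 15, leaving -8·x - 11
The degree is now < 2, so this is the remainder. Hence a · b ≡ -8·x - 11 in Q[x]/(f).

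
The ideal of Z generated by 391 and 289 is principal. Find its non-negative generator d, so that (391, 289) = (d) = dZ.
In the PID Z, (a, b) is generated by gcd(a, b). Compute gcd(391, 289) with the extended Euclidean algorithm, tracking rows (r, s, t) with s·391 + t·289 = r:
  row A: (391, 1, 0)   [1·391 + 0·289 = 391]
  row B: (289, 0, 1)   [0·391 + 1·289 = 289]
  391 = 1·289 + 102   → row C = row A − 1·row B = (102, 1, −1)   [check: 1·391 − 1·289 = 102]
  289 = 2·102 + 85   → row D = row B − 2·row C = (85, −2, 3)   [check: −2·391 + 3·289 = 85]
  102 = 1·85 + 17   → row E = row C − 1·row D = (17, 3, −4)   [check: 3·391 − 4·289 = 17]
  85 = 5·17 + 0   → remainder 0, stop. gcd = 17 (last nonzero row E).
So gcd(391, 289) = 17, with Bézout identity 3·391 − 4·289 = 17. Containment (⊇): the Bézout identity exhibits 17 as an element of (391, 289), giving (17) ⊆ (391, 289). Containment (⊆): since 17 | 391 and 17 | 289 (391 = 17·23, 289 = 17·17), every Z-linear combination of 391 and 289 is divisible by 17, so (391, 289) ⊆ (17). Therefore (391, 289) = (17), d = 17.

Final answer: (391, 289) = (17); d = 17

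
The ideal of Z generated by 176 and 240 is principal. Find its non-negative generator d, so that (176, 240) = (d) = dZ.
(176, 240) = (16); d = 16

In the PID Z, (a, b) is generated by gcd(a, b). Compute gcd(240, 176) with the extended Euclidean algorithm, tracking rows (r, s, t) with s·240 + t·176 = r:
  row A: (240, 1, 0)   [1·240 + 0·176 = 240]
  row B: (176, 0, 1)   [0·240 + 1·176 = 176]
  240 = 1·176 + 64   → row C = row A − 1·row B = (64, 1, −1)   [check: 1·240 − 1·176 = 64]
  176 = 2·64 + 48   → row D = row B − 2·row C = (48, −2, 3)   [check: −2·240 + 3·176 = 48]
  64 = 1·48 + 16   → row E = row C − 1·row D = (16, 3, −4)   [check: 3·240 − 4·176 = 16]
  48 = 3·16 + 0   → remainder 0, stop. gcd = 16 (last nonzero row E).
So gcd(176, 240) = 16, with Bézout identity 3·240 − 4·176 = 16. Containment (⊇): the Bézout identity exhibits 16 as an element of (176, 240), giving (16) ⊆ (176, 240). Containment (⊆): since 16 | 176 and 16 | 240 (176 = 16·11, 240 = 16·15), every Z-linear combination of 176 and 240 is divisible by 16, so (176, 240) ⊆ (16). Therefore (176, 240) = (16), d = 16.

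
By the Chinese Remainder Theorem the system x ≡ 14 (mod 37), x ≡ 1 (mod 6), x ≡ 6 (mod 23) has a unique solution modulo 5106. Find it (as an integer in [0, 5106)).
x ≡ 1087 (mod 5106); the representative in [0, 5106) is 1087

The moduli 37, 6, 23 are pairwise coprime, so by the CRT there is a unique solution mod 37·6·23 = 5106.
Solve by successive substitution. Start with x ≡ 14 (mod 37).
  Combine with x ≡ 1 (mod 6): write x = 14 + 37·t and require 14 + 37·t ≡ 1 (mod 6), i.e. 37·t ≡ 1 − 14 ≡ 5 (mod 6). Since 37^(−1) ≡ 1 (mod 6) (37 ≡ 1 (mod 6)), t ≡ 1·5 ≡ 5 (mod 6). So x ≡ 14 + 37·5 = 199 (mod 222).
  Combine with x ≡ 6 (mod 23): write x = 199 + 222·t and require 199 + 222·t ≡ 6 (mod 23), i.e. 222·t ≡ 6 − 199 ≡ 14 (mod 23). Since 222^(−1) ≡ 20 (mod 23) (222 ≡ 15 (mod 23)), t ≡ 20·14 ≡ 4 (mod 23). So x ≡ 199 + 222·4 = 1087 (mod 5106).
Unique solution in [0, 5106): x = 1087.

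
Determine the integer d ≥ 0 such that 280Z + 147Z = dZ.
In the PID Z, (a, b) is generated by gcd(a, b). Compute gcd(280, 147) with the extended Euclidean algorithm, tracking rows (r, s, t) with s·280 + t·147 = r:
  row A: (280, 1, 0)   [1·280 + 0·147 = 280]
  row B: (147, 0, 1)   [0·280 + 1·147 = 147]
  280 = 1·147 + 133   → row C = row A − 1·row B = (133, 1, −1)   [check: 1·280 − 1·147 = 133]
  147 = 1·133 + 14   → row D = row B − 1·row C = (14, −1, 2)   [check: −1·280 + 2·147 = 14]
  133 = 9·14 + 7   → row E = row C − 9·row D = (7, 10, −19)   [check: 10·280 − 19·147 = 7]
  14 = 2·7 + 0   → remainder 0, stop. gcd = 7 (last nonzero row E).
So gcd(280, 147) = 7, with Bézout identity 10·280 − 19·147 = 7. Containment (⊇): the Bézout identity exhibits 7 as an element of (280, 147), giving (7) ⊆ (280, 147). Containment (⊆): since 7 | 280 and 7 | 147 (280 = 7·40, 147 = 7·21), every Z-linear combination of 280 and 147 is divisible by 7, so (280, 147) ⊆ (7). Therefore (280, 147) = (7), d = 7.

Final answer: (280, 147) = (7); d = 7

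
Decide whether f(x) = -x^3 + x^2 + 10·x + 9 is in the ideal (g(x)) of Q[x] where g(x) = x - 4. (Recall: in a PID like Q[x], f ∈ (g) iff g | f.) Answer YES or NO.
NO

In Q[x] the ideal (g) consists of all multiples of g, so f ∈ (g) iff g | f, i.e. iff the remainder of f on division by g is 0. Divide f by g (g is monic, so eliminate the leading term of the running remainder at each step):
  leading term -x^3: subtract (-x^2)·g(x) = -x^3 + 4·x^2, leaving -3·x^2 + 10·x + 9
  leading term -3·x^2: subtract (-3·x)·g(x) = -3·x^2 + 12·x, leaving 9 - 2·x
  leading term -2·x: subtract (-2)·g(x) = 8 - 2·x, leaving 1
The remainder r(x) = 1 ≠ 0 (and deg r < deg g), so g ∤ f, i.e. f ∉ (g).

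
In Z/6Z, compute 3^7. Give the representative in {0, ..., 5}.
Use repeated squaring. Binary(7) = 111. Walk through the bits of the exponent 7 left-to-right: at each bit after the leading one, square the running value, then multiply by 3 if the bit is 1 (always reducing mod 6):
  bit 1 = 1 (leading): start with 3.
  bit 2 = 1: square 3^2 = 9 ≡ 3; bit is 1, so multiply 3·3 = 9 ≡ 3 (mod 6).
  bit 3 = 1: square 3^2 = 9 ≡ 3; bit is 1, so multiply 3·3 = 9 ≡ 3 (mod 6).
Final value: 3^7 ≡ 3 (mod 6).

Final answer: 3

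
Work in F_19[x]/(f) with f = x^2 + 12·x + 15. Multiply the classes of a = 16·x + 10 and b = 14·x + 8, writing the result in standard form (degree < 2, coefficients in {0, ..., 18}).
a · b ≡ 12·x + 7 (mod f(x))

Multiply as integer polynomials: a · b = 224·x^2 + 268·x + 80. Reducing coefficients mod 19: a · b ≡ 15·x^2 + 2·x + 4. Now divide by f(x) = x^2 + 12·x + 15 in F_19[x], eliminating the leading term at each step:
  leading term 15·x^2: subtract (15)·f(x) = 15·x^2 + 9·x + 16, leaving 12·x + 7 (coefficients mod 19)
The degree is now < 2, so this is the remainder. Hence a · b ≡ 12·x + 7 in F_19[x]/(f).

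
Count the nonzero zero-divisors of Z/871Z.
In Z/871Z each nonzero element is either a unit (gcd with 871 is 1) or a zero-divisor (gcd > 1). The number of units is φ(871): factorise 871 = 13 · 67, so φ(871) = (13 − 1) · (67 − 1) = 12 · 66 = 792. The nonzero elements number 871 − 1 = 870. Hence the nonzero zero-divisors number 870 − 792 = 78.

Final answer: Z/871Z has 78 nonzero zero-divisors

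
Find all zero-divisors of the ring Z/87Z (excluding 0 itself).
nonzero zero-divisors of Z/87Z = {3, 6, 9, 12, 15, 18, 21, 24, 27, 29, 30, 33, 36, 39, 42, 45, 48, 51, 54, 57, 58, 60, 63, 66, 69, 72, 75, 78, 81, 84}

An element a ∈ Z/87Z (with a ≠ 0) is a zero-divisor iff gcd(a, 87) > 1 (because a is a unit precisely when gcd(a, n) = 1, and in Z/nZ every nonzero, non-unit element is a zero-divisor). Scan a = 1, ..., 86 and keep those with gcd(a, 87) > 1:
  gcd(3, 87) = 3, gcd(6, 87) = 3, gcd(9, 87) = 3, gcd(12, 87) = 3, gcd(15, 87) = 3, gcd(18, 87) = 3, gcd(21, 87) = 3, gcd(24, 87) = 3, gcd(27, 87) = 3, gcd(29, 87) = 29, gcd(30, 87) = 3, gcd(33, 87) = 3, gcd(36, 87) = 3, gcd(39, 87) = 3, gcd(42, 87) = 3, gcd(45, 87) = 3, gcd(48, 87) = 3, gcd(51, 87) = 3, gcd(54, 87) = 3, gcd(57, 87) = 3, gcd(58, 87) = 29, gcd(60, 87) = 3, gcd(63, 87) = 3, gcd(66, 87) = 3, gcd(69, 87) = 3, gcd(72, 87) = 3, gcd(75, 87) = 3, gcd(78, 87) = 3, gcd(81, 87) = 3, gcd(84, 87) = 3.
All other a ∈ {1, ..., 86} have gcd(a, 87) = 1 and are units. So the nonzero zero-divisors are exactly the 30 values of a appearing in this scan.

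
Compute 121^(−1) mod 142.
Apply the extended Euclidean algorithm to (142, 121), tracking rows (r, s, t) with s·142 + t·121 = r. Each division r_prev = q·r_cur + r_new produces the new row as (previous row) − q·(current row):
  row A: (142, 1, 0)   [1·142 + 0·121 = 142]
  row B: (121, 0, 1)   [0·142 + 1·121 = 121]
  142 = 1·121 + 21   → row C = row A − 1·row B = (21, 1, −1)   [check: 1·142 − 1·121 = 21]
  121 = 5·21 + 16   → row D = row B − 5·row C = (16, −5, 6)   [check: −5·142 + 6·121 = 16]
  21 = 1·16 + 5   → row E = row C − 1·row D = (5, 6, −7)   [check: 6·142 − 7·121 = 5]
  16 = 3·5 + 1   → row F = row D − 3·row E = (1, −23, 27)   [check: −23·142 + 27·121 = 1]
  5 = 5·1 + 0   → remainder 0, stop. gcd = 1 (last nonzero row F).
The gcd is 1, so 121 is invertible mod 142. The last nonzero row gives −23·142 + 27·121 = 1, so t = 27. So 121^(−1) ≡ 27 (mod 142). Verify: 121 · 27 = 3267 ≡ 1 (mod 142). ✓

Final answer: 121^(−1) ≡ 27 (mod 142)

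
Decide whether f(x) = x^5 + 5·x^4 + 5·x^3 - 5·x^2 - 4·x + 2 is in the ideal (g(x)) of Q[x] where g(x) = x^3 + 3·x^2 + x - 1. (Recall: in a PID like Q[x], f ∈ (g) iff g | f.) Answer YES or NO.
In Q[x] the ideal (g) consists of all multiples of g, so f ∈ (g) iff g | f, i.e. iff the remainder of f on division by g is 0. Divide f by g (g is monic, so eliminate the leading term of the running remainder at each step):
  leading term x^5: subtract (x^2)·g(x) = x^5 + 3·x^4 + x^3 - x^2, leaving 2·x^4 + 4·x^3 - 4·x^2 - 4·x + 2
  leading term 2·x^4: subtract (2·x)·g(x) = 2·x^4 + 6·x^3 + 2·x^2 - 2·x, leaving -2·x^3 - 6·x^2 - 2·x + 2
  leading term -2·x^3: subtract (-2)·g(x) = -2·x^3 - 6·x^2 - 2·x + 2, leaving 0
The remainder is 0, so f(x) = g(x) · h(x) with h(x) = x^2 + 2·x - 2. Hence g | f, i.e. f ∈ (g).

Final answer: YES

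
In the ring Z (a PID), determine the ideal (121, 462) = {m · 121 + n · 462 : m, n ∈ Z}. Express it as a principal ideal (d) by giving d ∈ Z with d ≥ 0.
In the PID Z, (a, b) is generated by gcd(a, b). Compute gcd(462, 121) with the extended Euclidean algorithm, tracking rows (r, s, t) with s·462 + t·121 = r:
  row A: (462, 1, 0)   [1·462 + 0·121 = 462]
  row B: (121, 0, 1)   [0·462 + 1·121 = 121]
  462 = 3·121 + 99   → row C = row A − 3·row B = (99, 1, −3)   [check: 1·462 − 3·121 = 99]
  121 = 1·99 + 22   → row D = row B − 1·row C = (22, −1, 4)   [check: −1·462 + 4·121 = 22]
  99 = 4·22 + 11   → row E = row C − 4·row D = (11, 5, −19)   [check: 5·462 − 19·121 = 11]
  22 = 2·11 + 0   → remainder 0, stop. gcd = 11 (last nonzero row E).
So gcd(121, 462) = 11, with Bézout identity 5·462 − 19·121 = 11. Containment (⊇): the Bézout identity exhibits 11 as an element of (121, 462), giving (11) ⊆ (121, 462). Containment (⊆): since 11 | 121 and 11 | 462 (121 = 11·11, 462 = 11·42), every Z-linear combination of 121 and 462 is divisible by 11, so (121, 462) ⊆ (11). Therefore (121, 462) = (11), d = 11.

Final answer: (121, 462) = (11); d = 11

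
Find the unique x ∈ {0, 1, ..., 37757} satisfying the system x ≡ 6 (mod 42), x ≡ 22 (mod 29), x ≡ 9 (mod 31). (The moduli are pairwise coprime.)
x ≡ 6054 (mod 37758); the representative in [0, 37758) is 6054

The moduli 42, 29, 31 are pairwise coprime, so by the CRT there is a unique solution mod 42·29·31 = 37758.
Solve by successive substitution. Start with x ≡ 6 (mod 42).
  Combine with x ≡ 22 (mod 29): write x = 6 + 42·t and require 6 + 42·t ≡ 22 (mod 29), i.e. 42·t ≡ 22 − 6 ≡ 16 (mod 29). Since 42^(−1) ≡ 9 (mod 29) (42 ≡ 13 (mod 29)), t ≡ 9·16 ≡ 28 (mod 29). So x ≡ 6 + 42·28 = 1182 (mod 1218).
  Combine with x ≡ 9 (mod 31): write x = 1182 + 1218·t and require 1182 + 1218·t ≡ 9 (mod 31), i.e. 1218·t ≡ 9 − 1182 ≡ 5 (mod 31). Since 1218^(−1) ≡ 7 (mod 31) (1218 ≡ 9 (mod 31)), t ≡ 7·5 ≡ 4 (mod 31). So x ≡ 1182 + 1218·4 = 6054 (mod 37758).
Unique solution in [0, 37758): x = 6054.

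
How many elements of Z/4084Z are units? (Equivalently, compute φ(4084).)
An element a ∈ Z/4084Z is a unit iff gcd(a, 4084) = 1, so the number of units is φ(4084). φ is multiplicative, with φ(p^e) = p^e − p^(e−1). Factorise 4084 = 2^2 · 1021. Then
  φ(4084) = (2^2 − 2^1) · (1021 − 1) = 2 · 1020 = 2040.

Final answer: Z/4084Z has φ(4084) = 2040 units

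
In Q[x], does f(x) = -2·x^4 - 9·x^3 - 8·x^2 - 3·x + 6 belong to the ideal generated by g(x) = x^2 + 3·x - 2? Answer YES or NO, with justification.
In Q[x] the ideal (g) consists of all multiples of g, so f ∈ (g) iff g | f, i.e. iff the remainder of f on division by g is 0. Divide f by g (g is monic, so eliminate the leading term of the running remainder at each step):
  leading term -2·x^4: subtract (-2·x^2)·g(x) = -2·x^4 - 6·x^3 + 4·x^2, leaving -3·x^3 - 12·x^2 - 3·x + 6
  leading term -3·x^3: subtract (-3·x)·g(x) = -3·x^3 - 9·x^2 + 6·x, leaving -3·x^2 - 9·x + 6
  leading term -3·x^2: subtract (-3)·g(x) = -3·x^2 - 9·x + 6, leaving 0
The remainder is 0, so f(x) = g(x) · h(x) with h(x) = -2·x^2 - 3·x - 3. Hence g | f, i.e. f ∈ (g).

Final answer: YES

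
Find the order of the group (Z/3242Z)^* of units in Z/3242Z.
(Z/3242Z)^* consists of the classes a with gcd(a, 3242) = 1, so its order is φ(3242). φ is multiplicative, with φ(p^e) = p^e − p^(e−1). Factorise 3242 = 2 · 1621. Then
  φ(3242) = (2 − 1) · (1621 − 1) = 1 · 1620 = 1620.
Thus |(Z/3242Z)^*| = 1620.

Final answer: |(Z/3242Z)^*| = 1620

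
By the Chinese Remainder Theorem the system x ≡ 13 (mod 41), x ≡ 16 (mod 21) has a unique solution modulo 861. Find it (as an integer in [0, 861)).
x ≡ 751 (mod 861); the representative in [0, 861) is 751

The moduli 41, 21 are pairwise coprime, so by the CRT there is a unique solution mod 41·21 = 861.
Solve by successive substitution. Start with x ≡ 13 (mod 41).
  Combine with x ≡ 16 (mod 21): write x = 13 + 41·t and require 13 + 41·t ≡ 16 (mod 21), i.e. 41·t ≡ 16 − 13 ≡ 3 (mod 21). Since 41^(−1) ≡ 20 (mod 21) (41 ≡ 20 (mod 21)), t ≡ 20·3 ≡ 18 (mod 21). So x ≡ 13 + 41·18 = 751 (mod 861).
Unique solution in [0, 861): x = 751.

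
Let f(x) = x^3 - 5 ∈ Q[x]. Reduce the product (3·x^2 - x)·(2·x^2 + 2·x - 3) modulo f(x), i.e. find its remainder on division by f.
a · b ≡ -11·x^2 + 33·x + 20 (mod f(x))

First multiply in Q[x] without reducing: a · b = 6·x^4 + 4·x^3 - 11·x^2 + 3·x. Now divide by f(x) = x^3 - 5, eliminating the leading term at each step:
  leading term 6·x^4: subtract (6·x)·f(x) = 6·x^4 - 30·x, leaving 4·x^3 - 11·x^2 + 33·x
  leading term 4·x^3: subtract (4)·f(x) = 4·x^3 - 20, leaving -11·x^2 + 33·x + 20
The degree is now < 3, so this is the remainder. Hence a · b ≡ -11·x^2 + 33·x + 20 in Q[x]/(f).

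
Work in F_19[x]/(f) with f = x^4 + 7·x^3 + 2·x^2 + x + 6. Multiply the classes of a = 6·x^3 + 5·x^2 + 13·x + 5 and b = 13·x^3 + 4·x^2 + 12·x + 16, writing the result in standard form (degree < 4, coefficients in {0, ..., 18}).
a · b ≡ 2·x^3 + 2·x^2 + 10·x + 16 (mod f(x))

Multiply as integer polynomials: a · b = 78·x^6 + 89·x^5 + 261·x^4 + 273·x^3 + 256·x^2 + 268·x + 80. Reducing coefficients mod 19: a · b ≡ 2·x^6 + 13·x^5 + 14·x^4 + 7·x^3 + 9·x^2 + 2·x + 4. Now divide by f(x) = x^4 + 7·x^3 + 2·x^2 + x + 6 in F_19[x], eliminating the leading term at each step:
  leading term 2·x^6: subtract (2·x^2)·f(x) = 2·x^6 + 14·x^5 + 4·x^4 + 2·x^3 + 12·x^2, leaving 18·x^5 + 10·x^4 + 5·x^3 + 16·x^2 + 2·x + 4 (coefficients mod 19)
  leading term 18·x^5: subtract (18·x)·f(x) = 18·x^5 + 12·x^4 + 17·x^3 + 18·x^2 + 13·x, leaving 17·x^4 + 7·x^3 + 17·x^2 + 8·x + 4 (coefficients mod 19)
  leading term 17·x^4: subtract (17)·f(x) = 17·x^4 + 5·x^3 + 15·x^2 + 17·x + 7, leaving 2·x^3 + 2·x^2 + 10·x + 16 (coefficients mod 19)
The degree is now < 4, so this is the remainder. Hence a · b ≡ 2·x^3 + 2·x^2 + 10·x + 16 in F_19[x]/(f).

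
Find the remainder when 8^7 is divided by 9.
8

Use repeated squaring. Binary(7) = 111. Walk through the bits of the exponent 7 left-to-right: at each bit after the leading one, square the running value, then multiply by 8 if the bit is 1 (always reducing mod 9):
  bit 1 = 1 (leading): start with 8.
  bit 2 = 1: square 8^2 = 64 ≡ 1; bit is 1, so multiply 1·8 = 8 (mod 9).
  bit 3 = 1: square 8^2 = 64 ≡ 1; bit is 1, so multiply 1·8 = 8 (mod 9).
Final value: 8^7 ≡ 8 (mod 9).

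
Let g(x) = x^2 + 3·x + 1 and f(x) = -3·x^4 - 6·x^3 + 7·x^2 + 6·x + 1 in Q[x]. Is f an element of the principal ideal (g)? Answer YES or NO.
YES

In Q[x] the ideal (g) consists of all multiples of g, so f ∈ (g) iff g | f, i.e. iff the remainder of f on division by g is 0. Divide f by g (g is monic, so eliminate the leading term of the running remainder at each step):
  leading term -3·x^4: subtract (-3·x^2)·g(x) = -3·x^4 - 9·x^3 - 3·x^2, leaving 3·x^3 + 10·x^2 + 6·x + 1
  leading term 3·x^3: subtract (3·x)·g(x) = 3·x^3 + 9·x^2 + 3·x, leaving x^2 + 3·x + 1
  leading term x^2: subtract (1)·g(x) = x^2 + 3·x + 1, leaving 0
The remainder is 0, so f(x) = g(x) · h(x) with h(x) = -3·x^2 + 3·x + 1. Hence g | f, i.e. f ∈ (g).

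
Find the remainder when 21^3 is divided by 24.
Use repeated squaring. Binary(3) = 11. Walk through the bits of the exponent 3 left-to-right: at each bit after the leading one, square the running value, then multiply by 21 if the bit is 1 (always reducing mod 24):
  bit 1 = 1 (leading): start with 21.
  bit 2 = 1: square 21^2 = 441 ≡ 9; bit is 1, so multiply 9·21 = 189 ≡ 21 (mod 24).
Final value: 21^3 ≡ 21 (mod 24).

Final answer: 21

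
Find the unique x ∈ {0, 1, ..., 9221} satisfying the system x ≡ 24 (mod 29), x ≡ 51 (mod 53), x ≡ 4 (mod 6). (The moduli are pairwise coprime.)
x ≡ 952 (mod 9222); the representative in [0, 9222) is 952

The moduli 29, 53, 6 are pairwise coprime, so by the CRT there is a unique solution mod 29·53·6 = 9222.
Solve by successive substitution. Start with x ≡ 24 (mod 29).
  Combine with x ≡ 51 (mod 53): write x = 24 + 29·t and require 24 + 29·t ≡ 51 (mod 53), i.e. 29·t ≡ 51 − 24 ≡ 27 (mod 53). Since 29^(−1) ≡ 11 (mod 53), t ≡ 11·27 ≡ 32 (mod 53). So x ≡ 24 + 29·32 = 952 (mod 1537).
  Combine with x ≡ 4 (mod 6): write x = 952 + 1537·t and require 952 + 1537·t ≡ 4 (mod 6), i.e. 1537·t ≡ 4 − 952 ≡ 0 (mod 6). Since 1537^(−1) ≡ 1 (mod 6) (1537 ≡ 1 (mod 6)), t ≡ 1·0 ≡ 0 (mod 6). So x ≡ 952 + 1537·0 = 952 (mod 9222).
Unique solution in [0, 9222): x = 952.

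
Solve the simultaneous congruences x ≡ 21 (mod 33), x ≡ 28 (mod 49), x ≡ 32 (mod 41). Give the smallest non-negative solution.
x ≡ 57309 (mod 66297); the representative in [0, 66297) is 57309

The moduli 33, 49, 41 are pairwise coprime, so by the CRT there is a unique solution mod 33·49·41 = 66297.
Solve by successive substitution. Start with x ≡ 21 (mod 33).
  Combine with x ≡ 28 (mod 49): write x = 21 + 33·t and require 21 + 33·t ≡ 28 (mod 49), i.e. 33·t ≡ 28 − 21 ≡ 7 (mod 49). Since 33^(−1) ≡ 3 (mod 49), t ≡ 3·7 ≡ 21 (mod 49). So x ≡ 21 + 33·21 = 714 (mod 1617).
  Combine with x ≡ 32 (mod 41): write x = 714 + 1617·t and require 714 + 1617·t ≡ 32 (mod 41), i.e. 1617·t ≡ 32 − 714 ≡ 15 (mod 41). Since 1617^(−1) ≡ 16 (mod 41) (1617 ≡ 18 (mod 41)), t ≡ 16·15 ≡ 35 (mod 41). So x ≡ 714 + 1617·35 = 57309 (mod 66297).
Unique solution in [0, 66297): x = 57309.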